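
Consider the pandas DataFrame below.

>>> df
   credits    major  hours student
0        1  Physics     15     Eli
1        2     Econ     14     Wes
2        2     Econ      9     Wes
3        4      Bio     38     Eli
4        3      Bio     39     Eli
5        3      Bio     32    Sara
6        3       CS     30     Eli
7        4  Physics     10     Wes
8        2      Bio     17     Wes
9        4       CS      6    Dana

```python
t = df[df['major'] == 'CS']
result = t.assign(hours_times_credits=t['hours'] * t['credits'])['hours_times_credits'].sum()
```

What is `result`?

114

filter rows where major == 'CS':
   credits major  hours student
6        3    CS     30     Eli
9        4    CS      6    Dana
add column hours_times_credits = t['hours'] * t['credits']:
   credits major  hours student  hours_times_credits
6        3    CS     30     Eli                   90
9        4    CS      6    Dana                   24
So sum() = 114.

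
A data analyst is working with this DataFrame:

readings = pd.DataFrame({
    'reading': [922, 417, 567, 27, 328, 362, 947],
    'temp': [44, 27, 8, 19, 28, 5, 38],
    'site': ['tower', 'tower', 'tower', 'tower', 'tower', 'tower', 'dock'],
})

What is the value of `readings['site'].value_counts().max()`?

value_counts of site:
site
tower    6
dock     1
Name: count, dtype: int64
Finally, max of the resulting series = 6.

6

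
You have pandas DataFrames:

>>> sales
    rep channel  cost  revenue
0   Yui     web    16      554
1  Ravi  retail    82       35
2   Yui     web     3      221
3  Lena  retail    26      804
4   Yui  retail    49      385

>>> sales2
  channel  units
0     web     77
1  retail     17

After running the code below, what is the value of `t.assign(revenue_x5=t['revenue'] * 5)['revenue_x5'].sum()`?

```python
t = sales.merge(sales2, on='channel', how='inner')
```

merge on 'channel' (how='inner') → 5 rows:
    rep channel  cost  revenue  units
0   Yui     web    16      554     77
1  Ravi  retail    82       35     17
2   Yui     web     3      221     77
3  Lena  retail    26      804     17
4   Yui  retail    49      385     17
add column revenue_x5 = t['revenue'] * 5:
    rep channel  cost  revenue  units  revenue_x5
0   Yui     web    16      554     77        2770
1  Ravi  retail    82       35     17         175
2   Yui     web     3      221     77        1105
3  Lena  retail    26      804     17        4020
4   Yui  retail    49      385     17        1925

9995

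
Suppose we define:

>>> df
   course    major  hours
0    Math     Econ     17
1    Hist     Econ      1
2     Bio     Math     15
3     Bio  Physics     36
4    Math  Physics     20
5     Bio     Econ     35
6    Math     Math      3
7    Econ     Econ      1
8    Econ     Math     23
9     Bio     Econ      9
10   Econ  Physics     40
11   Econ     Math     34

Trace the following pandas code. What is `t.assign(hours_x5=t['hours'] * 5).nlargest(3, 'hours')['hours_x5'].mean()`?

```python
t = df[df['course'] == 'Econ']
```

filter rows where course == 'Econ':
   course    major  hours
7    Econ     Econ      1
8    Econ     Math     23
10   Econ  Physics     40
11   Econ     Math     34
add column hours_x5 = t['hours'] * 5:
   course    major  hours  hours_x5
7    Econ     Econ      1         5
8    Econ     Math     23       115
10   Econ  Physics     40       200
11   Econ     Math     34       170
take 3 rows with largest hours:
   course    major  hours  hours_x5
10   Econ  Physics     40       200
11   Econ     Math     34       170
8    Econ     Math     23       115
Hence 161.666666667.

161.666666667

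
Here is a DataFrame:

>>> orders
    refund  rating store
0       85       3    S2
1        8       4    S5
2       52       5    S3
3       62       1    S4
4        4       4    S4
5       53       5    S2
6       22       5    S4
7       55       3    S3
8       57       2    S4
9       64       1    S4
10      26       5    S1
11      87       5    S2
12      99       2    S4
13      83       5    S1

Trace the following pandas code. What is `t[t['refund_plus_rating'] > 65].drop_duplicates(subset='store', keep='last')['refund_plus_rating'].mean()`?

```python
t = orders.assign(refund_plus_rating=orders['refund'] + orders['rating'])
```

add column refund_plus_rating = orders['refund'] + orders['rating']:
    refund  rating store  refund_plus_rating
0       85       3    S2                  88
1        8       4    S5                  12
2       52       5    S3                  57
3       62       1    S4                  63
4        4       4    S4                   8
5       53       5    S2                  58
6       22       5    S4                  27
7       55       3    S3                  58
8       57       2    S4                  59
9       64       1    S4                  65
10      26       5    S1                  31
11      87       5    S2                  92
12      99       2    S4                 101
13      83       5    S1                  88
filter rows where refund_plus_rating > 65:
    refund  rating store  refund_plus_rating
0       85       3    S2                  88
11      87       5    S2                  92
12      99       2    S4                 101
13      83       5    S1                  88
drop duplicate store (keep=last):
    refund  rating store  refund_plus_rating
11      87       5    S2                  92
12      99       2    S4                 101
13      83       5    S1                  88
Hence 93.6666666667.

93.6666666667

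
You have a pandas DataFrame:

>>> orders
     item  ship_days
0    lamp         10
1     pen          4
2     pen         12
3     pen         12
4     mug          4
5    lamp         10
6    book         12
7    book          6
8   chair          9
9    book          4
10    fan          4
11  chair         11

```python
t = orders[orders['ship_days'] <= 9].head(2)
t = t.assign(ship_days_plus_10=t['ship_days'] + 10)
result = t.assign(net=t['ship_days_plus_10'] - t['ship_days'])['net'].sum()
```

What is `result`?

filter rows where ship_days <= 9:
     item  ship_days
1     pen          4
4     mug          4
7    book          6
8   chair          9
9    book          4
10    fan          4
take first 2 rows:
  item  ship_days
1  pen          4
4  mug          4
add column ship_days_plus_10 = t['ship_days'] + 10:
  item  ship_days  ship_days_plus_10
1  pen          4                 14
4  mug          4                 14
add column net = t['ship_days_plus_10'] - t['ship_days']:
  item  ship_days  ship_days_plus_10  net
1  pen          4                 14   10
4  mug          4                 14   10
sum of column 'net' → 20

20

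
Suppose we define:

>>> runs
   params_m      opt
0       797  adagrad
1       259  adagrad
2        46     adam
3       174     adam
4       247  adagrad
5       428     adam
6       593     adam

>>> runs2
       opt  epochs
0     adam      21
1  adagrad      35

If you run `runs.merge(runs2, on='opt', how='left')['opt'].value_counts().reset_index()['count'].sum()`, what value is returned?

7

merge on 'opt' (how='left') → 7 rows:
   params_m      opt  epochs
0       797  adagrad      35
1       259  adagrad      35
2        46     adam      21
3       174     adam      21
4       247  adagrad      35
5       428     adam      21
6       593     adam      21
value_counts of opt:
opt
adam       4
adagrad    3
Name: count, dtype: int64
reset_index():
       opt  count
0     adam      4
1  adagrad      3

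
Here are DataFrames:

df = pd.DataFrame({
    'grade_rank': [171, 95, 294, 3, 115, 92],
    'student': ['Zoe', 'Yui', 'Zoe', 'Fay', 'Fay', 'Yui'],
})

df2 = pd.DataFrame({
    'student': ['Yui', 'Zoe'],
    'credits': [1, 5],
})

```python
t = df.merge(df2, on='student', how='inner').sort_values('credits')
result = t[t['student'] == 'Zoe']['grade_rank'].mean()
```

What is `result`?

232.5

merge on 'student' (how='inner') → 4 rows:
   grade_rank student  credits
0         171     Zoe        5
1          95     Yui        1
2         294     Zoe        5
3          92     Yui        1
sort by credits:
   grade_rank student  credits
1          95     Yui        1
3          92     Yui        1
0         171     Zoe        5
2         294     Zoe        5
filter rows where student == 'Zoe':
   grade_rank student  credits
0         171     Zoe        5
2         294     Zoe        5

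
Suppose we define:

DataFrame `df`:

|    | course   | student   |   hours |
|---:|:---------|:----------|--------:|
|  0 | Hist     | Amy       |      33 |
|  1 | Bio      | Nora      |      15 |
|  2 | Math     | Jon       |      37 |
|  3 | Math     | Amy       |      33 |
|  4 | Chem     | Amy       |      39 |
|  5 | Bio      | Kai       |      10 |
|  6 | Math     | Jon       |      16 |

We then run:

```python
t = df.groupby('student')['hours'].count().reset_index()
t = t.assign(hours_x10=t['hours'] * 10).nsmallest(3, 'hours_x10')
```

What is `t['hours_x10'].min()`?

group by student, count of hours:
student
Amy     3
Jon     2
Kai     1
Nora    1
Name: hours, dtype: int64
reset_index():
  student  hours
0     Amy      3
1     Jon      2
2     Kai      1
3    Nora      1
add column hours_x10 = t['hours'] * 10:
  student  hours  hours_x10
0     Amy      3         30
1     Jon      2         20
2     Kai      1         10
3    Nora      1         10
take 3 rows with smallest hours_x10:
  student  hours  hours_x10
2     Kai      1         10
3    Nora      1         10
1     Jon      2         20

10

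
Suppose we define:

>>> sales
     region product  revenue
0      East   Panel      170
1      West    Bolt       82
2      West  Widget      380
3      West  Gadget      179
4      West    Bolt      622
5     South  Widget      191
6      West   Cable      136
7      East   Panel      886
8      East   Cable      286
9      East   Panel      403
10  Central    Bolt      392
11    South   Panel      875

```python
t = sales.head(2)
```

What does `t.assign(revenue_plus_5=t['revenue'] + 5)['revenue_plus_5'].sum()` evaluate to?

take first 2 rows:
  region product  revenue
0   East   Panel      170
1   West    Bolt       82
add column revenue_plus_5 = t['revenue'] + 5:
  region product  revenue  revenue_plus_5
0   East   Panel      170             175
1   West    Bolt       82              87

262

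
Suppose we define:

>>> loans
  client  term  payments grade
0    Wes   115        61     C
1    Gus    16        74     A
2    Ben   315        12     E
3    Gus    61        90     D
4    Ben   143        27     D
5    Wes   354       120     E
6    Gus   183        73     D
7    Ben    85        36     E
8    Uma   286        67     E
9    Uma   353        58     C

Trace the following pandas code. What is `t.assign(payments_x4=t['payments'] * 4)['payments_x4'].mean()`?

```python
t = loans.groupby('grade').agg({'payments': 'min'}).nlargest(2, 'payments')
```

264.0

group by grade, min of payments:
       payments
grade          
A            74
C            58
D            27
E            12
take 2 rows with largest payments:
       payments
grade          
A            74
C            58
add column payments_x4 = t['payments'] * 4:
       payments  payments_x4
grade                       
A            74          296
C            58          232
mean of column 'payments_x4' → 264.0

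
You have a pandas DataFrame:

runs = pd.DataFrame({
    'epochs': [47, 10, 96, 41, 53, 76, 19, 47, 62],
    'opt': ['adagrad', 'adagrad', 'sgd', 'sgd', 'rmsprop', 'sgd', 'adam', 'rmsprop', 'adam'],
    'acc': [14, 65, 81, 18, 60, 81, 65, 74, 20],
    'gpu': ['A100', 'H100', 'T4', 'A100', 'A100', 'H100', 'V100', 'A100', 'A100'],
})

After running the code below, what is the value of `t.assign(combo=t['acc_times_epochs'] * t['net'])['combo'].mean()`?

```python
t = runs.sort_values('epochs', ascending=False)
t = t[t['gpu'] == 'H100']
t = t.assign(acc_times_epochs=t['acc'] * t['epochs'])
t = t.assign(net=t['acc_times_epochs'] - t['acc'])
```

18888975.0

sort by epochs descending:
   epochs      opt  acc   gpu
2      96      sgd   81    T4
5      76      sgd   81  H100
8      62     adam   20  A100
4      53  rmsprop   60  A100
0      47  adagrad   14  A100
7      47  rmsprop   74  A100
3      41      sgd   18  A100
6      19     adam   65  V100
1      10  adagrad   65  H100
filter rows where gpu == 'H100':
   epochs      opt  acc   gpu
5      76      sgd   81  H100
1      10  adagrad   65  H100
add column acc_times_epochs = t['acc'] * t['epochs']:
   epochs      opt  acc   gpu  acc_times_epochs
5      76      sgd   81  H100              6156
1      10  adagrad   65  H100               650
add column net = t['acc_times_epochs'] - t['acc']:
   epochs      opt  acc   gpu  acc_times_epochs   net
5      76      sgd   81  H100              6156  6075
1      10  adagrad   65  H100               650   585
add column combo = t['acc_times_epochs'] * t['net']:
   epochs      opt  acc   gpu  acc_times_epochs   net     combo
5      76      sgd   81  H100              6156  6075  37397700
1      10  adagrad   65  H100               650   585    380250
Then the mean of column 'combo': 18888975.0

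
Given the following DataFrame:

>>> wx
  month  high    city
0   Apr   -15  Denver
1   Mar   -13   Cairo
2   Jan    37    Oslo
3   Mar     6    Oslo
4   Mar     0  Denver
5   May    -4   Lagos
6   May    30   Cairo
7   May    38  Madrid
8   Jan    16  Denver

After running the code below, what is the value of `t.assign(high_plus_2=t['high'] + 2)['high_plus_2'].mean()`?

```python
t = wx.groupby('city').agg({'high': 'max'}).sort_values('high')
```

25.4

group by city, max of high:
        high
city        
Cairo     30
Denver    16
Lagos     -4
Madrid    38
Oslo      37
sort by high:
        high
city        
Lagos     -4
Denver    16
Cairo     30
Oslo      37
Madrid    38
add column high_plus_2 = t['high'] + 2:
        high  high_plus_2
city                     
Lagos     -4           -2
Denver    16           18
Cairo     30           32
Oslo      37           39
Madrid    38           40
So mean() = 25.4.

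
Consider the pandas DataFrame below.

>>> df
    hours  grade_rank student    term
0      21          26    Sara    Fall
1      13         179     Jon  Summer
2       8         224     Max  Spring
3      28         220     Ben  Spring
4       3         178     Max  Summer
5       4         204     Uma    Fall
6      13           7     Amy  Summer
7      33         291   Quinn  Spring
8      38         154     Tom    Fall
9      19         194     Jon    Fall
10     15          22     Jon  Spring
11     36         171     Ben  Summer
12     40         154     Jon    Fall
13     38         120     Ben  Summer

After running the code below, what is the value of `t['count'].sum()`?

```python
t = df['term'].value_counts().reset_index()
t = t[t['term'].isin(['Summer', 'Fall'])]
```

10

value_counts of term:
term
Fall      5
Summer    5
Spring    4
Name: count, dtype: int64
reset_index():
     term  count
0    Fall      5
1  Summer      5
2  Spring      4
filter rows where term in ['Summer', 'Fall']:
     term  count
0    Fall      5
1  Summer      5
Finally, sum of column 'count' = 10.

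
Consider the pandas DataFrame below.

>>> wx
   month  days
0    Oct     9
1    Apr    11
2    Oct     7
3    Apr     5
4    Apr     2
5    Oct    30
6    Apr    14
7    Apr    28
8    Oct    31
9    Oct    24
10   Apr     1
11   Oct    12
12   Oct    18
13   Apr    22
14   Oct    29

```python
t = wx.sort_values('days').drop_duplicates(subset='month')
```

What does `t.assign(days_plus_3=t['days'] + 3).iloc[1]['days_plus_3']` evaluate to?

10

sort by days:
   month  days
10   Apr     1
4    Apr     2
3    Apr     5
2    Oct     7
0    Oct     9
1    Apr    11
11   Oct    12
6    Apr    14
12   Oct    18
13   Apr    22
9    Oct    24
7    Apr    28
14   Oct    29
5    Oct    30
8    Oct    31
drop duplicate month (keep=first):
   month  days
10   Apr     1
2    Oct     7
add column days_plus_3 = t['days'] + 3:
   month  days  days_plus_3
10   Apr     1            4
2    Oct     7           10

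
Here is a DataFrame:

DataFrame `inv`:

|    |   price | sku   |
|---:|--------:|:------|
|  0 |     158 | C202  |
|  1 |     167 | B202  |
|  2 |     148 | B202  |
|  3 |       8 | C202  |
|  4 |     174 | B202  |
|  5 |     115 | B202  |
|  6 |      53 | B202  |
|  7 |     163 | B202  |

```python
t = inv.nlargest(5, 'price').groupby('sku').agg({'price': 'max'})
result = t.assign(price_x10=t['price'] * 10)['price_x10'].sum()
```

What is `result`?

3320

take 5 rows with largest price:
   price   sku
4    174  B202
1    167  B202
7    163  B202
0    158  C202
2    148  B202
group by sku, max of price:
      price
sku        
B202    174
C202    158
add column price_x10 = t['price'] * 10:
      price  price_x10
sku                   
B202    174       1740
C202    158       1580
Taking the sum of column 'price_x10' gives 3320.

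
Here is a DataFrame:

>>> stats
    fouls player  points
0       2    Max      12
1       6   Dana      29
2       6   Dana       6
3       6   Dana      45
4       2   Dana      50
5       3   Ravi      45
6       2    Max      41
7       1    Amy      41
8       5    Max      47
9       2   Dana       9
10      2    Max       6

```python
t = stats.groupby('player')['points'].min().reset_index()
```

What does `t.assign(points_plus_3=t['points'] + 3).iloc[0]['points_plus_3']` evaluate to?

group by player, min of points:
player
Amy     41
Dana     6
Max      6
Ravi    45
Name: points, dtype: int64
reset_index():
  player  points
0    Amy      41
1   Dana       6
2    Max       6
3   Ravi      45
add column points_plus_3 = t['points'] + 3:
  player  points  points_plus_3
0    Amy      41             44
1   Dana       6              9
2    Max       6              9
3   Ravi      45             48
value at position 0, column 'points_plus_3' → 44

44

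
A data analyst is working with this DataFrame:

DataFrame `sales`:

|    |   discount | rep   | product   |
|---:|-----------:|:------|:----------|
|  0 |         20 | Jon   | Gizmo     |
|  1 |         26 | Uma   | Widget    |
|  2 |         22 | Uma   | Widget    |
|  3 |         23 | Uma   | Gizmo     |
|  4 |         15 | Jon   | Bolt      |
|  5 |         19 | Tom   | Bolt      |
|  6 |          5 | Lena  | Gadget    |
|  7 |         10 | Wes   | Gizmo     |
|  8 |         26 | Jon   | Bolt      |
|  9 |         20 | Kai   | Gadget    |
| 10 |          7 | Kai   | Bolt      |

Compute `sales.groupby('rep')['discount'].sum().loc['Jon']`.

61

group by rep, sum of discount:
rep
Jon     61
Kai     27
Lena     5
Tom     19
Uma     71
Wes     10
Name: discount, dtype: int64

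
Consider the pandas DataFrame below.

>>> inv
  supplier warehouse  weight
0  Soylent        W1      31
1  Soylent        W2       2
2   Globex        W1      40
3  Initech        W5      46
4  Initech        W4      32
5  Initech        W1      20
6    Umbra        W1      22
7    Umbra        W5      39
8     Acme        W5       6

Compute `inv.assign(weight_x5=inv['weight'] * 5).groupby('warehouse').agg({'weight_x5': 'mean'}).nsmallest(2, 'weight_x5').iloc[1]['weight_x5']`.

add column weight_x5 = inv['weight'] * 5:
  supplier warehouse  weight  weight_x5
0  Soylent        W1      31        155
1  Soylent        W2       2         10
2   Globex        W1      40        200
3  Initech        W5      46        230
4  Initech        W4      32        160
5  Initech        W1      20        100
6    Umbra        W1      22        110
7    Umbra        W5      39        195
8     Acme        W5       6         30
group by warehouse, mean of weight_x5:
            weight_x5
warehouse            
W1         141.250000
W2          10.000000
W4         160.000000
W5         151.666667
take 2 rows with smallest weight_x5:
           weight_x5
warehouse           
W2             10.00
W1            141.25

141.25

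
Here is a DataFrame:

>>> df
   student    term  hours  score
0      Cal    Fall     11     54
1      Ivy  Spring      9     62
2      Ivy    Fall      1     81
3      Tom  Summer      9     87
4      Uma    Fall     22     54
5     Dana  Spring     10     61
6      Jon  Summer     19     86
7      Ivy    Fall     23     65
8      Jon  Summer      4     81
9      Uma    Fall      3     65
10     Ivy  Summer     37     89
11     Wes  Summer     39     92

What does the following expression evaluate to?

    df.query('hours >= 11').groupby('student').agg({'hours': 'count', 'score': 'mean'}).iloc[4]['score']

filter rows where hours >= 11:
   student    term  hours  score
0      Cal    Fall     11     54
4      Uma    Fall     22     54
6      Jon  Summer     19     86
7      Ivy    Fall     23     65
10     Ivy  Summer     37     89
11     Wes  Summer     39     92
group by student: count(hours), mean(score):
         hours  score
student              
Cal          1   54.0
Ivy          2   77.0
Jon          1   86.0
Uma          1   54.0
Wes          1   92.0

92.0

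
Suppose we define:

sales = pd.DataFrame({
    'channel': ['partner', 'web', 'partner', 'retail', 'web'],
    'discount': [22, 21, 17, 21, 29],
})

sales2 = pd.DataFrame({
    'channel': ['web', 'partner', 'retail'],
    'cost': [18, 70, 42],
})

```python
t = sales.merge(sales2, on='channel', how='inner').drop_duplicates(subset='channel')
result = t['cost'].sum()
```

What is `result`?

merge on 'channel' (how='inner') → 5 rows:
   channel  discount  cost
0  partner        22    70
1      web        21    18
2  partner        17    70
3   retail        21    42
4      web        29    18
drop duplicate channel (keep=first):
   channel  discount  cost
0  partner        22    70
1      web        21    18
3   retail        21    42
Reading off the sum of column 'cost', we get 130.

130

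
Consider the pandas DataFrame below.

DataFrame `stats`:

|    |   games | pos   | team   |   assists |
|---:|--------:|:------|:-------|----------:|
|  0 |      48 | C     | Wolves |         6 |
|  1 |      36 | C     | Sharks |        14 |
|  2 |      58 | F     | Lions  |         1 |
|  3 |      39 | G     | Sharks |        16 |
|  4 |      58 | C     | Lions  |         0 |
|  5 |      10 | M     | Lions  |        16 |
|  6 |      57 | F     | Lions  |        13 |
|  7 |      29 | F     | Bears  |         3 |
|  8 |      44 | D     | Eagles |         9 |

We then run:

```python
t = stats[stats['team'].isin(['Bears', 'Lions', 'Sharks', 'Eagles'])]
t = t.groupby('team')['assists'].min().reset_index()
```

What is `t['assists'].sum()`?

filter rows where team in ['Bears', 'Lions', 'Sharks', 'Eagles']:
   games pos    team  assists
1     36   C  Sharks       14
2     58   F   Lions        1
3     39   G  Sharks       16
4     58   C   Lions        0
5     10   M   Lions       16
6     57   F   Lions       13
7     29   F   Bears        3
8     44   D  Eagles        9
group by team, min of assists:
team
Bears      3
Eagles     9
Lions      0
Sharks    14
Name: assists, dtype: int64
reset_index():
     team  assists
0   Bears        3
1  Eagles        9
2   Lions        0
3  Sharks       14
Taking the sum of column 'assists' gives 26.

26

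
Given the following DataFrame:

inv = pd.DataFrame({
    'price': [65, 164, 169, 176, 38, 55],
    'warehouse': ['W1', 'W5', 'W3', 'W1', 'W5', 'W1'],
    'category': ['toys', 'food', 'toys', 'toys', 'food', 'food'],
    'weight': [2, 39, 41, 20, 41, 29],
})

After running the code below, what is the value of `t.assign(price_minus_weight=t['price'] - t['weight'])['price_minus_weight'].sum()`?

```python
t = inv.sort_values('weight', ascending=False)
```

sort by weight descending:
   price warehouse category  weight
2    169        W3     toys      41
4     38        W5     food      41
1    164        W5     food      39
5     55        W1     food      29
3    176        W1     toys      20
0     65        W1     toys       2
add column price_minus_weight = t['price'] - t['weight']:
   price warehouse category  weight  price_minus_weight
2    169        W3     toys      41                 128
4     38        W5     food      41                  -3
1    164        W5     food      39                 125
5     55        W1     food      29                  26
3    176        W1     toys      20                 156
0     65        W1     toys       2                  63
So sum() = 495.

495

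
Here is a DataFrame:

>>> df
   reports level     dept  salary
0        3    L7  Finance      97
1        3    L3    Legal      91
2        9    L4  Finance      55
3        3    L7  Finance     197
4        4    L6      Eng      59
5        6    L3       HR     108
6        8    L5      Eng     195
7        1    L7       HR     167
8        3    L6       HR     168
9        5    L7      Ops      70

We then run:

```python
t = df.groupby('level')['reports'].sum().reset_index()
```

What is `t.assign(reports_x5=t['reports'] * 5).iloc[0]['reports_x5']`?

45

group by level, sum of reports:
level
L3     9
L4     9
L5     8
L6     7
L7    12
Name: reports, dtype: int64
reset_index():
  level  reports
0    L3        9
1    L4        9
2    L5        8
3    L6        7
4    L7       12
add column reports_x5 = t['reports'] * 5:
  level  reports  reports_x5
0    L3        9          45
1    L4        9          45
2    L5        8          40
3    L6        7          35
4    L7       12          60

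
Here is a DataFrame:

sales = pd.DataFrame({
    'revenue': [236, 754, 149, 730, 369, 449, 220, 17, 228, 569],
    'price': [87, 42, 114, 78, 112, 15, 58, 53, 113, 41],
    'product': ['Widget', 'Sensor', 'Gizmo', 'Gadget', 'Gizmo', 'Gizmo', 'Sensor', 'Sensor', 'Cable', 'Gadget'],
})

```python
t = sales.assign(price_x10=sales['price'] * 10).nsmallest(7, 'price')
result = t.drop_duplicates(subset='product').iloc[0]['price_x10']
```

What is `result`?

add column price_x10 = sales['price'] * 10:
   revenue  price product  price_x10
0      236     87  Widget        870
1      754     42  Sensor        420
2      149    114   Gizmo       1140
3      730     78  Gadget        780
4      369    112   Gizmo       1120
5      449     15   Gizmo        150
6      220     58  Sensor        580
7       17     53  Sensor        530
8      228    113   Cable       1130
9      569     41  Gadget        410
take 7 rows with smallest price:
   revenue  price product  price_x10
5      449     15   Gizmo        150
9      569     41  Gadget        410
1      754     42  Sensor        420
7       17     53  Sensor        530
6      220     58  Sensor        580
3      730     78  Gadget        780
0      236     87  Widget        870
drop duplicate product (keep=first):
   revenue  price product  price_x10
5      449     15   Gizmo        150
9      569     41  Gadget        410
1      754     42  Sensor        420
0      236     87  Widget        870
Finally, value at position 0, column 'price_x10' = 150.

150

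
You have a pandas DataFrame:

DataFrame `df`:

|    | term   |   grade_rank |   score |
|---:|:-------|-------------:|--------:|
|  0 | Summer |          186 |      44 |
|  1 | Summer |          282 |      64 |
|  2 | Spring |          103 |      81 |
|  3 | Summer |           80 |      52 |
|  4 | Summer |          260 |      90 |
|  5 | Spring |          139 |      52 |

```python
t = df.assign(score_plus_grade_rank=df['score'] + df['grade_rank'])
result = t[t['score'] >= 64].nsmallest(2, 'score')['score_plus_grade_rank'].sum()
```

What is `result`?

530

add column score_plus_grade_rank = df['score'] + df['grade_rank']:
     term  grade_rank  score  score_plus_grade_rank
0  Summer         186     44                    230
1  Summer         282     64                    346
2  Spring         103     81                    184
3  Summer          80     52                    132
4  Summer         260     90                    350
5  Spring         139     52                    191
filter rows where score >= 64:
     term  grade_rank  score  score_plus_grade_rank
1  Summer         282     64                    346
2  Spring         103     81                    184
4  Summer         260     90                    350
take 2 rows with smallest score:
     term  grade_rank  score  score_plus_grade_rank
1  Summer         282     64                    346
2  Spring         103     81                    184
Taking the sum of column 'score_plus_grade_rank' gives 530.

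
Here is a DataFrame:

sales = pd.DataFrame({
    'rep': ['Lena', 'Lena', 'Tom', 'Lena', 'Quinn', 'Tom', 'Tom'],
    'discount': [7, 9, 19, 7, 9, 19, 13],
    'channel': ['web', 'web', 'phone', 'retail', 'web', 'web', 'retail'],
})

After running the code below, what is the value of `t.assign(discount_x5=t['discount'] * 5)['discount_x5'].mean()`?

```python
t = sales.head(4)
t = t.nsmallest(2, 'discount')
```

take first 4 rows:
    rep  discount channel
0  Lena         7     web
1  Lena         9     web
2   Tom        19   phone
3  Lena         7  retail
take 2 rows with smallest discount:
    rep  discount channel
0  Lena         7     web
3  Lena         7  retail
add column discount_x5 = t['discount'] * 5:
    rep  discount channel  discount_x5
0  Lena         7     web           35
3  Lena         7  retail           35

35.0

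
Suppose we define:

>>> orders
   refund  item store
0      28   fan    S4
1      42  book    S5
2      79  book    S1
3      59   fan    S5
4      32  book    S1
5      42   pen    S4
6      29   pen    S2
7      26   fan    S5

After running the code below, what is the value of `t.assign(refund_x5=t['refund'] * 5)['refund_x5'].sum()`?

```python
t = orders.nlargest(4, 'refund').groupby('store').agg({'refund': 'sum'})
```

1110

take 4 rows with largest refund:
   refund  item store
2      79  book    S1
3      59   fan    S5
1      42  book    S5
5      42   pen    S4
group by store, sum of refund:
       refund
store        
S1         79
S4         42
S5        101
add column refund_x5 = t['refund'] * 5:
       refund  refund_x5
store                   
S1         79        395
S4         42        210
S5        101        505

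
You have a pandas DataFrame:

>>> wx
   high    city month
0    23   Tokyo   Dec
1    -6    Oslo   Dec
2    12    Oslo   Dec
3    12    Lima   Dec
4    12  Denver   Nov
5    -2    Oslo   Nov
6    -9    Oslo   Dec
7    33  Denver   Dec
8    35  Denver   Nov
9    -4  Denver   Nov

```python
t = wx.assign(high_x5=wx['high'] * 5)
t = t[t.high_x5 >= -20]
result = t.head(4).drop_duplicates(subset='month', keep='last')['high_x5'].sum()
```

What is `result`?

add column high_x5 = wx['high'] * 5:
   high    city month  high_x5
0    23   Tokyo   Dec      115
1    -6    Oslo   Dec      -30
2    12    Oslo   Dec       60
3    12    Lima   Dec       60
4    12  Denver   Nov       60
5    -2    Oslo   Nov      -10
6    -9    Oslo   Dec      -45
7    33  Denver   Dec      165
8    35  Denver   Nov      175
9    -4  Denver   Nov      -20
filter rows where high_x5 >= -20:
   high    city month  high_x5
0    23   Tokyo   Dec      115
2    12    Oslo   Dec       60
3    12    Lima   Dec       60
4    12  Denver   Nov       60
5    -2    Oslo   Nov      -10
7    33  Denver   Dec      165
8    35  Denver   Nov      175
9    -4  Denver   Nov      -20
take first 4 rows:
   high    city month  high_x5
0    23   Tokyo   Dec      115
2    12    Oslo   Dec       60
3    12    Lima   Dec       60
4    12  Denver   Nov       60
drop duplicate month (keep=last):
   high    city month  high_x5
3    12    Lima   Dec       60
4    12  Denver   Nov       60
sum of column 'high_x5' → 120

120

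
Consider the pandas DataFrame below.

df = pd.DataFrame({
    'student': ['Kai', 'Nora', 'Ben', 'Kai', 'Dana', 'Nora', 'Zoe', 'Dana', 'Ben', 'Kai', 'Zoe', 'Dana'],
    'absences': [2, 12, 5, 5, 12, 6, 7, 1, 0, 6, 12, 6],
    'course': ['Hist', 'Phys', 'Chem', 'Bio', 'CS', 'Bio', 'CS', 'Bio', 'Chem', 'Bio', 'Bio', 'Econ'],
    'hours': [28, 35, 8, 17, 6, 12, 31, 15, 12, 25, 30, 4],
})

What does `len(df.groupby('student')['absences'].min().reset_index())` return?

group by student, min of absences:
student
Ben     0
Dana    1
Kai     2
Nora    6
Zoe     7
Name: absences, dtype: int64
reset_index():
  student  absences
0     Ben         0
1    Dana         1
2     Kai         2
3    Nora         6
4     Zoe         7
Finally, number of rows = 5.

5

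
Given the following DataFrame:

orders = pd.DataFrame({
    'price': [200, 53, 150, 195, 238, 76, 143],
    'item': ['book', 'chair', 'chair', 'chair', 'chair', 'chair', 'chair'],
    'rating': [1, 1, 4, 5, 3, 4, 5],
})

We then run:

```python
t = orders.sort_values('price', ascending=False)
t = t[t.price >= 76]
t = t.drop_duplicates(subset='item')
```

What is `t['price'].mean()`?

219.0

sort by price descending:
   price   item  rating
4    238  chair       3
0    200   book       1
3    195  chair       5
2    150  chair       4
6    143  chair       5
5     76  chair       4
1     53  chair       1
filter rows where price >= 76:
   price   item  rating
4    238  chair       3
0    200   book       1
3    195  chair       5
2    150  chair       4
6    143  chair       5
5     76  chair       4
drop duplicate item (keep=first):
   price   item  rating
4    238  chair       3
0    200   book       1
mean of column 'price' → 219.0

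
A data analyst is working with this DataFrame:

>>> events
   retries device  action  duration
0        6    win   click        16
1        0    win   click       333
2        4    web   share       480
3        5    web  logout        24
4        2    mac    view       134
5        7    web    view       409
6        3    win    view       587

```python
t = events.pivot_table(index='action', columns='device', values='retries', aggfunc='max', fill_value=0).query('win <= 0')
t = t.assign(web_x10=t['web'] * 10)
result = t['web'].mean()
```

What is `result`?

pivot: rows=action, cols=device, max(retries):
device  mac  web  win
action               
click     0    0    6
logout    0    5    0
share     0    4    0
view      2    7    3
filter rows where win <= 0:
device  mac  web  win
action               
logout    0    5    0
share     0    4    0
add column web_x10 = t['web'] * 10:
device  mac  web  win  web_x10
action                        
logout    0    5    0       50
share     0    4    0       40

4.5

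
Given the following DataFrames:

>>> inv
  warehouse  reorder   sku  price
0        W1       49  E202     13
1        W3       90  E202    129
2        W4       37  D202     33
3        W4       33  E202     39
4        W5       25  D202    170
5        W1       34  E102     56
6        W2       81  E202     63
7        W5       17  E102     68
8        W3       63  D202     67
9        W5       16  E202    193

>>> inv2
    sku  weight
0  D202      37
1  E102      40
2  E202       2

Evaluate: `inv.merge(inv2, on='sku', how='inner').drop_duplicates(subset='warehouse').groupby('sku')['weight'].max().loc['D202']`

37

merge on 'sku' (how='inner') → 10 rows:
  warehouse  reorder   sku  price  weight
0        W1       49  E202     13       2
1        W3       90  E202    129       2
2        W4       37  D202     33      37
3        W4       33  E202     39       2
4        W5       25  D202    170      37
5        W1       34  E102     56      40
6        W2       81  E202     63       2
7        W5       17  E102     68      40
8        W3       63  D202     67      37
9        W5       16  E202    193       2
drop duplicate warehouse (keep=first):
  warehouse  reorder   sku  price  weight
0        W1       49  E202     13       2
1        W3       90  E202    129       2
2        W4       37  D202     33      37
4        W5       25  D202    170      37
6        W2       81  E202     63       2
group by sku, max of weight:
sku
D202    37
E202     2
Name: weight, dtype: int64
So loc['D202'] = 37.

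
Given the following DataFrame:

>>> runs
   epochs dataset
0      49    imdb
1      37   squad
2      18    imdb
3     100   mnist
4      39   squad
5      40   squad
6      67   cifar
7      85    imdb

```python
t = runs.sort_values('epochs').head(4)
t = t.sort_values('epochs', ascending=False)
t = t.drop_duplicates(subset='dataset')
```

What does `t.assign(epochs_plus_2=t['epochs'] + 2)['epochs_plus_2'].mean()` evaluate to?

31.0

sort by epochs:
   epochs dataset
2      18    imdb
1      37   squad
4      39   squad
5      40   squad
0      49    imdb
6      67   cifar
7      85    imdb
3     100   mnist
take first 4 rows:
   epochs dataset
2      18    imdb
1      37   squad
4      39   squad
5      40   squad
sort by epochs descending:
   epochs dataset
5      40   squad
4      39   squad
1      37   squad
2      18    imdb
drop duplicate dataset (keep=first):
   epochs dataset
5      40   squad
2      18    imdb
add column epochs_plus_2 = t['epochs'] + 2:
   epochs dataset  epochs_plus_2
5      40   squad             42
2      18    imdb             20
Hence 31.0.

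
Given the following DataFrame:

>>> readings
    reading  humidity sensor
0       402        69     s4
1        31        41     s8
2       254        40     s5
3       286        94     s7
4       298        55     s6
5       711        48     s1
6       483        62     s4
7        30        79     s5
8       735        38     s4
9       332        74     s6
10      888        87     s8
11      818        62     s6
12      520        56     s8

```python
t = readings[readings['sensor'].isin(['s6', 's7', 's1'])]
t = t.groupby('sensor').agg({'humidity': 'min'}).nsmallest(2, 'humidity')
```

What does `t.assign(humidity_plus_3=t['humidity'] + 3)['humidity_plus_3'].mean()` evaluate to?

54.5

filter rows where sensor in ['s6', 's7', 's1']:
    reading  humidity sensor
3       286        94     s7
4       298        55     s6
5       711        48     s1
9       332        74     s6
11      818        62     s6
group by sensor, min of humidity:
        humidity
sensor          
s1            48
s6            55
s7            94
take 2 rows with smallest humidity:
        humidity
sensor          
s1            48
s6            55
add column humidity_plus_3 = t['humidity'] + 3:
        humidity  humidity_plus_3
sensor                           
s1            48               51
s6            55               58
Taking the mean of column 'humidity_plus_3' gives 54.5.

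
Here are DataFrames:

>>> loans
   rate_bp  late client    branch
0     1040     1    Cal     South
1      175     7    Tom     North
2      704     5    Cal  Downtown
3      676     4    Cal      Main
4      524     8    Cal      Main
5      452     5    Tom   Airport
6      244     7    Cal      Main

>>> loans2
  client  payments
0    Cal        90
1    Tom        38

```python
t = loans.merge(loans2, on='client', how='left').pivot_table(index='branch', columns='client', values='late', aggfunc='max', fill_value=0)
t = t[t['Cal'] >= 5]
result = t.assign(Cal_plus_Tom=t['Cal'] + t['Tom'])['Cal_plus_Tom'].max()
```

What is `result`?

8

merge on 'client' (how='left') → 7 rows:
   rate_bp  late client    branch  payments
0     1040     1    Cal     South        90
1      175     7    Tom     North        38
2      704     5    Cal  Downtown        90
3      676     4    Cal      Main        90
4      524     8    Cal      Main        90
5      452     5    Tom   Airport        38
6      244     7    Cal      Main        90
pivot: rows=branch, cols=client, max(late):
client    Cal  Tom
branch            
Airport     0    5
Downtown    5    0
Main        8    0
North       0    7
South       1    0
filter rows where Cal >= 5:
client    Cal  Tom
branch            
Downtown    5    0
Main        8    0
add column Cal_plus_Tom = t['Cal'] + t['Tom']:
client    Cal  Tom  Cal_plus_Tom
branch                          
Downtown    5    0             5
Main        8    0             8
Reading off the max of column 'Cal_plus_Tom', we get 8.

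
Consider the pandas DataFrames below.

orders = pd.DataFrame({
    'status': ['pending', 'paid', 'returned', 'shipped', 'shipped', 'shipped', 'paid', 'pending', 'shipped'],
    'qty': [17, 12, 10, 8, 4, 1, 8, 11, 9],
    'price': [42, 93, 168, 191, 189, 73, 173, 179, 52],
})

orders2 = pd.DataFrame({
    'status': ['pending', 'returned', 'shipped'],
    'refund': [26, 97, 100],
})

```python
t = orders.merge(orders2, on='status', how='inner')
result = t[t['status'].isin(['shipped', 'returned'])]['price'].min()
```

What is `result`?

52

merge on 'status' (how='inner') → 7 rows:
     status  qty  price  refund
0   pending   17     42      26
1  returned   10    168      97
2   shipped    8    191     100
3   shipped    4    189     100
4   shipped    1     73     100
5   pending   11    179      26
6   shipped    9     52     100
filter rows where status in ['shipped', 'returned']:
     status  qty  price  refund
1  returned   10    168      97
2   shipped    8    191     100
3   shipped    4    189     100
4   shipped    1     73     100
6   shipped    9     52     100
Finally, min of column 'price' = 52.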